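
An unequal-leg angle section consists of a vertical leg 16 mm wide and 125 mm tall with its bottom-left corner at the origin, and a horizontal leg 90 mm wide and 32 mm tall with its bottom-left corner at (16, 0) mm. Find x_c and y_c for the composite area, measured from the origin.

Part | A | x̄ᵢ | ȳᵢ | A·x̄ᵢ | A·ȳᵢ
vertical leg | 2000.00 | 8.00 | 62.50 | 16000.00 | 125000.00
horizontal leg | 2880.00 | 61.00 | 16.00 | 175680.00 | 46080.00
Σ | 4880.00 |  |  | 191680.00 | 171080.00
x_c = 191680.00 / 4880.00 = 39.28 mm
y_c = 171080.00 / 4880.00 = 35.06 mm

x_c = 39.28 mm, y_c = 35.06 mm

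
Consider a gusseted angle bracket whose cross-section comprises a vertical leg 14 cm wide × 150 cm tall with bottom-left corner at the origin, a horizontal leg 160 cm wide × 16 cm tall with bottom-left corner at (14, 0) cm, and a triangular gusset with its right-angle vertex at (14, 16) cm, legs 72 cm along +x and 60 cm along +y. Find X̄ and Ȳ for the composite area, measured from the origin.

X̄ = 49.48 cm, Ȳ = 37.50 cm

vertical leg: A = 14 × 150 = 2100.00, centroid at (7.00, 75.00).
horizontal leg: A = 160 × 16 = 2560.00, centroid at (94.00, 8.00).
gusset: A = ½·72·60 = 2160.00, centroid at (38.00, 36.00).
ΣA = 6820.00 cm², ΣAX̄ = 337420.00 cm³, ΣAȲ = 255740.00 cm³.
X̄ = 337420.00/6820.00 = 49.48 cm; Ȳ = 255740.00/6820.00 = 37.50 cm.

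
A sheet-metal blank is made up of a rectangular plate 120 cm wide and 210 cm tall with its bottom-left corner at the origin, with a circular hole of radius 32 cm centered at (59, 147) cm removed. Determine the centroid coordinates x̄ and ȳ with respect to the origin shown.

x̄ = 60.15 cm, ȳ = 98.85 cm

Part | A | x̄ᵢ | ȳᵢ | A·x̄ᵢ | A·ȳᵢ
plate | 25200.00 | 60.00 | 105.00 | 1512000.00 | 2646000.00
hole | -3216.99 | 59.00 | 147.00 | -189802.46 | -472897.66
Σ | 21983.01 |  |  | 1322197.54 | 2173102.34
x̄ = 1322197.54 / 21983.01 = 60.15 cm
ȳ = 2173102.34 / 21983.01 = 98.85 cm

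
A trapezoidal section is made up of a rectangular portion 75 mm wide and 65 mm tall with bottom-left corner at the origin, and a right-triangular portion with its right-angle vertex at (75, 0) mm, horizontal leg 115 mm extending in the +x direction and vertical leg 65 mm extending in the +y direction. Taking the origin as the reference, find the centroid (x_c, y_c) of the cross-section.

x_c = 70.41 mm, y_c = 27.80 mm

rectangular portion: A = 75 × 65 = 4875.00, centroid at (37.50, 32.50).
triangular portion: A = ½·115·65 = 3737.50, centroid at (113.33, 21.67).
ΣA = 8612.50 mm²
ΣAx_c = (4875.00)(37.50) + (3737.50)(113.33) = 606395.83 mm³
ΣAy_c = (4875.00)(32.50) + (3737.50)(21.67) = 239416.67 mm³
x_c = 606395.83 / 8612.50 = 70.41 mm
y_c = 239416.67 / 8612.50 = 27.80 mm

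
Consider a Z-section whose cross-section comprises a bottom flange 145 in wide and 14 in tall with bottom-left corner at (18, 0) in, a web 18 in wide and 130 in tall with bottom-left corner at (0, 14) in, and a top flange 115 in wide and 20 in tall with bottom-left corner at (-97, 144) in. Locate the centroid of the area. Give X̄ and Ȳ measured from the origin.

bottom flange: A = 145 × 14 = 2030.00, centroid at (90.50, 7.00).
web: A = 18 × 130 = 2340.00, centroid at (9.00, 79.00).
top flange: A = 115 × 20 = 2300.00, centroid at (-39.50, 154.00).
ΣA = 6670.00 in²
ΣAX̄ = (2030.00)(90.50) + (2340.00)(9.00) + (2300.00)(-39.50) = 113925.00 in³
ΣAȲ = (2030.00)(7.00) + (2340.00)(79.00) + (2300.00)(154.00) = 553270.00 in³
X̄ = 113925.00 / 6670.00 = 17.08 in
Ȳ = 553270.00 / 6670.00 = 82.95 in

X̄ = 17.08 in, Ȳ = 82.95 in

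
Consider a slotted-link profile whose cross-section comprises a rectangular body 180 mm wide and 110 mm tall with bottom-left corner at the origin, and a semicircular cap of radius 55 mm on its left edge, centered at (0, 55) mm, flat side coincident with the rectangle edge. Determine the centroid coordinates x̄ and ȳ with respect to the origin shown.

rectangular body: A = 180 × 110 = 19800.00, centroid at (90.00, 55.00).
semicircular end: A = ½π·55² = 4751.66, centroid at (-23.34, 55.00).
ΣA = 24551.66 mm²
ΣAx̄ = (19800.00)(90.00) + (4751.66)(-23.34) = 1671083.33 mm³
ΣAȳ = (19800.00)(55.00) + (4751.66)(55.00) = 1350341.24 mm³
x̄ = 1671083.33 / 24551.66 = 68.06 mm
ȳ = 1350341.24 / 24551.66 = 55.00 mm

x̄ = 68.06 mm, ȳ = 55.00 mm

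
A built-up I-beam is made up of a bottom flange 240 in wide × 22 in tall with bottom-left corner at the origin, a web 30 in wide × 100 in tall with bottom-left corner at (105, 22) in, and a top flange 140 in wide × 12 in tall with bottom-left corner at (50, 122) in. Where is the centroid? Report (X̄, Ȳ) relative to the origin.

X̄ = 120.00 in, Ȳ = 49.11 in

bottom flange: A = 240 × 22 = 5280.00, centroid at (120.00, 11.00).
web: A = 30 × 100 = 3000.00, centroid at (120.00, 72.00).
top flange: A = 140 × 12 = 1680.00, centroid at (120.00, 128.00).
ΣA = 9960.00 in², ΣAX̄ = 1195200.00 in³, ΣAȲ = 489120.00 in³.
X̄ = 1195200.00/9960.00 = 120.00 in; Ȳ = 489120.00/9960.00 = 49.11 in.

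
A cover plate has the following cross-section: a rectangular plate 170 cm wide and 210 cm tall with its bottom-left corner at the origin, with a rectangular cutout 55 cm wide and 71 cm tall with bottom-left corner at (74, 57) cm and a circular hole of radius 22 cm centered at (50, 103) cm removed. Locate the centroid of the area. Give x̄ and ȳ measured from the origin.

plate: A = 170 × 210 = 35700.00, centroid at (85.00, 105.00).
hole 1: A = −(55 × 71) = -3905.00, centroid at (101.50, 92.50).
hole 2: A = −π·22² = -1520.53, centroid at (50.00, 103.00).
ΣA = 30274.47 cm², ΣAx̄ = 2562115.96 cm³, ΣAȳ = 3230672.82 cm³.
x̄ = 2562115.96/30274.47 = 84.63 cm; ȳ = 3230672.82/30274.47 = 106.71 cm.

x̄ = 84.63 cm, ȳ = 106.71 cm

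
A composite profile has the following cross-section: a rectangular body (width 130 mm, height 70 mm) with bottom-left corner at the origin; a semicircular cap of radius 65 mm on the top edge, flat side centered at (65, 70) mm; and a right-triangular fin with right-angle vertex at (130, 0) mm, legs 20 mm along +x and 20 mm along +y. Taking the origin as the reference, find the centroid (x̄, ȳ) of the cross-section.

x̄ = 65.90 mm, ȳ = 60.71 mm

rectangular body: A = 130 × 70 = 9100.00, centroid at (65.00, 35.00).
semicircular top: A = ½π·65² = 6636.61, centroid at (65.00, 97.59).
triangular fin: A = ½·20·20 = 200.00, centroid at (136.67, 6.67).
ΣA = 15936.61 mm², ΣAx̄ = 1050213.27 mm³, ΣAȳ = 967479.68 mm³.
x̄ = 1050213.27/15936.61 = 65.90 mm; ȳ = 967479.68/15936.61 = 60.71 mm.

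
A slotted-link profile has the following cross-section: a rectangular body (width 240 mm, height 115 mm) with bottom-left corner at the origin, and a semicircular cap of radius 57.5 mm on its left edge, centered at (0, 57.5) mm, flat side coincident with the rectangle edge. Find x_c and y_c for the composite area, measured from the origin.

x_c = 97.13 mm, y_c = 57.50 mm

Part | A | x̄ᵢ | ȳᵢ | A·x̄ᵢ | A·ȳᵢ
rectangular body | 27600.00 | 120.00 | 57.50 | 3312000.00 | 1587000.00
semicircular end | 5193.45 | -24.40 | 57.50 | -126739.58 | 298623.11
Σ | 32793.45 |  |  | 3185260.42 | 1885623.11
x_c = 3185260.42 / 32793.45 = 97.13 mm
y_c = 1885623.11 / 32793.45 = 57.50 mm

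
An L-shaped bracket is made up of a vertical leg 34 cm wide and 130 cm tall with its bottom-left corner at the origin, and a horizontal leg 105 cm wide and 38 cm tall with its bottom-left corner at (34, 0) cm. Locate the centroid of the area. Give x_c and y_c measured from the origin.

vertical leg: A = 34 × 130 = 4420.00, centroid at (17.00, 65.00).
horizontal leg: A = 105 × 38 = 3990.00, centroid at (86.50, 19.00).
ΣA = 8410.00 cm², ΣAx_c = 420275.00 cm³, ΣAy_c = 363110.00 cm³.
x_c = 420275.00/8410.00 = 49.97 cm; y_c = 363110.00/8410.00 = 43.18 cm.

x_c = 49.97 cm, y_c = 43.18 cm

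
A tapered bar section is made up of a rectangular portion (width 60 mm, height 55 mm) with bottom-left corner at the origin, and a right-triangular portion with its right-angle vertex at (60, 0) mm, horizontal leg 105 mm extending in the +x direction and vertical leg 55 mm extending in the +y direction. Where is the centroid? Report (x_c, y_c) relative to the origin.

Part | A | x̄ᵢ | ȳᵢ | A·x̄ᵢ | A·ȳᵢ
rectangular portion | 3300.00 | 30.00 | 27.50 | 99000.00 | 90750.00
triangular portion | 2887.50 | 95.00 | 18.33 | 274312.50 | 52937.50
Σ | 6187.50 |  |  | 373312.50 | 143687.50
x_c = 373312.50 / 6187.50 = 60.33 mm
y_c = 143687.50 / 6187.50 = 23.22 mm

x_c = 60.33 mm, y_c = 23.22 mm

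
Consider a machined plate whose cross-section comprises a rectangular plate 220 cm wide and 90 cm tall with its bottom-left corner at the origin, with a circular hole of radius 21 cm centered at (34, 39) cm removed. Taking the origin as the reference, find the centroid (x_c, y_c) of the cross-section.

Part | A | x̄ᵢ | ȳᵢ | A·x̄ᵢ | A·ȳᵢ
plate | 19800.00 | 110.00 | 45.00 | 2178000.00 | 891000.00
hole | -1385.44 | 34.00 | 39.00 | -47105.04 | -54032.25
Σ | 18414.56 |  |  | 2130894.96 | 836967.75
x_c = 2130894.96 / 18414.56 = 115.72 cm
y_c = 836967.75 / 18414.56 = 45.45 cm

x_c = 115.72 cm, y_c = 45.45 cm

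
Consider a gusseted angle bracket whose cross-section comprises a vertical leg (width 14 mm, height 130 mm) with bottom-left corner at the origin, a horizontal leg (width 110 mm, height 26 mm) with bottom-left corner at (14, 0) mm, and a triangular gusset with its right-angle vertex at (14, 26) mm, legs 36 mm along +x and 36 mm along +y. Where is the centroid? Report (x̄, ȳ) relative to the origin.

x̄ = 42.59 mm, ȳ = 33.80 mm

Part | A | x̄ᵢ | ȳᵢ | A·x̄ᵢ | A·ȳᵢ
vertical leg | 1820.00 | 7.00 | 65.00 | 12740.00 | 118300.00
horizontal leg | 2860.00 | 69.00 | 13.00 | 197340.00 | 37180.00
gusset | 648.00 | 26.00 | 38.00 | 16848.00 | 24624.00
Σ | 5328.00 |  |  | 226928.00 | 180104.00
x̄ = 226928.00 / 5328.00 = 42.59 mm
ȳ = 180104.00 / 5328.00 = 33.80 mm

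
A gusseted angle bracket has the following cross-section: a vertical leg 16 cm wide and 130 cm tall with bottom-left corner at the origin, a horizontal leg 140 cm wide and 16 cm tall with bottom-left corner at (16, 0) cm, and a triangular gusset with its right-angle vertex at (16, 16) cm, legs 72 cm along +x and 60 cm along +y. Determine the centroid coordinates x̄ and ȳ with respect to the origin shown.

Part | A | x̄ᵢ | ȳᵢ | A·x̄ᵢ | A·ȳᵢ
vertical leg | 2080.00 | 8.00 | 65.00 | 16640.00 | 135200.00
horizontal leg | 2240.00 | 86.00 | 8.00 | 192640.00 | 17920.00
gusset | 2160.00 | 40.00 | 36.00 | 86400.00 | 77760.00
Σ | 6480.00 |  |  | 295680.00 | 230880.00
x̄ = 295680.00 / 6480.00 = 45.63 cm
ȳ = 230880.00 / 6480.00 = 35.63 cm

x̄ = 45.63 cm, ȳ = 35.63 cm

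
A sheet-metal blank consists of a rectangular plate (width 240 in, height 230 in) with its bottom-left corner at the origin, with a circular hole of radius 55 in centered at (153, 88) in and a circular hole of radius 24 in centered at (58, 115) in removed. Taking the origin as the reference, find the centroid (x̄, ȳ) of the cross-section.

plate: A = 240 × 230 = 55200.00, centroid at (120.00, 115.00).
hole 1: A = −π·55² = -9503.32, centroid at (153.00, 88.00).
hole 2: A = −π·24² = -1809.56, centroid at (58.00, 115.00).
ΣA = 43887.12 in², ΣAx̄ = 5065038.05 in³, ΣAȳ = 5303608.94 in³.
x̄ = 5065038.05/43887.12 = 115.41 in; ȳ = 5303608.94/43887.12 = 120.85 in.

x̄ = 115.41 in, ȳ = 120.85 in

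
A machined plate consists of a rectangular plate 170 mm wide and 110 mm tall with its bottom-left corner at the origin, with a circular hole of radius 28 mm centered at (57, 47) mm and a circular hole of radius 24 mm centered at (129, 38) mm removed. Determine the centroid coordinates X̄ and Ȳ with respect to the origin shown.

X̄ = 84.26 mm, Ȳ = 58.50 mm

Part | A | x̄ᵢ | ȳᵢ | A·x̄ᵢ | A·ȳᵢ
plate | 18700.00 | 85.00 | 55.00 | 1589500.00 | 1028500.00
hole 1 | -2463.01 | 57.00 | 47.00 | -140391.49 | -115761.41
hole 2 | -1809.56 | 129.00 | 38.00 | -233432.90 | -68763.18
Σ | 14427.43 |  |  | 1215675.61 | 843975.41
X̄ = 1215675.61 / 14427.43 = 84.26 mm
Ȳ = 843975.41 / 14427.43 = 58.50 mm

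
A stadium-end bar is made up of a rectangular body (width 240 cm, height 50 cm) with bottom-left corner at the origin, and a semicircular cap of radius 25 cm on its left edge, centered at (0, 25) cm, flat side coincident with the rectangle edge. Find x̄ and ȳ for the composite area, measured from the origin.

x̄ = 110.12 cm, ȳ = 25.00 cm

Part | A | x̄ᵢ | ȳᵢ | A·x̄ᵢ | A·ȳᵢ
rectangular body | 12000.00 | 120.00 | 25.00 | 1440000.00 | 300000.00
semicircular end | 981.75 | -10.61 | 25.00 | -10416.67 | 24543.69
Σ | 12981.75 |  |  | 1429583.33 | 324543.69
x̄ = 1429583.33 / 12981.75 = 110.12 cm
ȳ = 324543.69 / 12981.75 = 25.00 cm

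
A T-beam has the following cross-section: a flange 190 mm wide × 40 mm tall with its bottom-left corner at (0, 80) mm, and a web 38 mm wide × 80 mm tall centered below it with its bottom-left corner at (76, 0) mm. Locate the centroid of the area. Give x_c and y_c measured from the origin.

x_c = 95.00 mm, y_c = 82.86 mm

web: A = 38 × 80 = 3040.00, centroid at (95.00, 40.00).
flange: A = 190 × 40 = 7600.00, centroid at (95.00, 100.00).
ΣA = 10640.00 mm², ΣAx_c = 1010800.00 mm³, ΣAy_c = 881600.00 mm³.
x_c = 1010800.00/10640.00 = 95.00 mm; y_c = 881600.00/10640.00 = 82.86 mm.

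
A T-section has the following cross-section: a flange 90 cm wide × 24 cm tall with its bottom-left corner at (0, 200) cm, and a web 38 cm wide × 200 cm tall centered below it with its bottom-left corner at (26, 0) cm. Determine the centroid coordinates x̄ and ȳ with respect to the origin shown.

Part | A | x̄ᵢ | ȳᵢ | A·x̄ᵢ | A·ȳᵢ
web | 7600.00 | 45.00 | 100.00 | 342000.00 | 760000.00
flange | 2160.00 | 45.00 | 212.00 | 97200.00 | 457920.00
Σ | 9760.00 |  |  | 439200.00 | 1217920.00
x̄ = 439200.00 / 9760.00 = 45.00 cm
ȳ = 1217920.00 / 9760.00 = 124.79 cm

x̄ = 45.00 cm, ȳ = 124.79 cm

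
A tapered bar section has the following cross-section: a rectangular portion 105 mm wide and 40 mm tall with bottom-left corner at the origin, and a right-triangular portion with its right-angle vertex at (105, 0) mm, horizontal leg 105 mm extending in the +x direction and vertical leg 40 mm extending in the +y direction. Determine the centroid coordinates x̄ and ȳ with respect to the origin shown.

x̄ = 81.67 mm, ȳ = 17.78 mm

Part | A | x̄ᵢ | ȳᵢ | A·x̄ᵢ | A·ȳᵢ
rectangular portion | 4200.00 | 52.50 | 20.00 | 220500.00 | 84000.00
triangular portion | 2100.00 | 140.00 | 13.33 | 294000.00 | 28000.00
Σ | 6300.00 |  |  | 514500.00 | 112000.00
x̄ = 514500.00 / 6300.00 = 81.67 mm
ȳ = 112000.00 / 6300.00 = 17.78 mm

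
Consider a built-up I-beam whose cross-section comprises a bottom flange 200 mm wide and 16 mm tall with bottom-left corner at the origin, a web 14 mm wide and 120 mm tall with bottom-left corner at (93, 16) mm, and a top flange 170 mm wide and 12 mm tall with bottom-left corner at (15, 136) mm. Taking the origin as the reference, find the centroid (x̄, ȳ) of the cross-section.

x̄ = 100.00 mm, ȳ = 64.01 mm

bottom flange: A = 200 × 16 = 3200.00, centroid at (100.00, 8.00).
web: A = 14 × 120 = 1680.00, centroid at (100.00, 76.00).
top flange: A = 170 × 12 = 2040.00, centroid at (100.00, 142.00).
ΣA = 6920.00 mm², ΣAx̄ = 692000.00 mm³, ΣAȳ = 442960.00 mm³.
x̄ = 692000.00/6920.00 = 100.00 mm; ȳ = 442960.00/6920.00 = 64.01 mm.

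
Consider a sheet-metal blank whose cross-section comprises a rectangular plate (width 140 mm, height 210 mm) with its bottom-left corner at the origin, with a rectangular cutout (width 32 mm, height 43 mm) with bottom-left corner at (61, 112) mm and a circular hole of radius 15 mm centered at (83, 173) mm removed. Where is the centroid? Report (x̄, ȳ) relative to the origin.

x̄ = 69.31 mm, ȳ = 101.80 mm

plate: A = 140 × 210 = 29400.00, centroid at (70.00, 105.00).
hole 1: A = −(32 × 43) = -1376.00, centroid at (77.00, 133.50).
hole 2: A = −π·15² = -706.86, centroid at (83.00, 173.00).
ΣA = 27317.14 mm², ΣAx̄ = 1893378.76 mm³, ΣAȳ = 2781017.51 mm³.
x̄ = 1893378.76/27317.14 = 69.31 mm; ȳ = 2781017.51/27317.14 = 101.80 mm.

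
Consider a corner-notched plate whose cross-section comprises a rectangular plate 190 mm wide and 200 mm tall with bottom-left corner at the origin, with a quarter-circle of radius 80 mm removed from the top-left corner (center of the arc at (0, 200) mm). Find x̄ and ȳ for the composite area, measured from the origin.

plate: A = 190 × 200 = 38000.00, centroid at (95.00, 100.00).
removed quarter-circle: A = −¼π·80² = -5026.55, centroid at (33.95, 166.05).
ΣA = 32973.45 mm², ΣAx̄ = 3439333.33 mm³, ΣAȳ = 2965357.02 mm³.
x̄ = 3439333.33/32973.45 = 104.31 mm; ȳ = 2965357.02/32973.45 = 89.93 mm.

x̄ = 104.31 mm, ȳ = 89.93 mm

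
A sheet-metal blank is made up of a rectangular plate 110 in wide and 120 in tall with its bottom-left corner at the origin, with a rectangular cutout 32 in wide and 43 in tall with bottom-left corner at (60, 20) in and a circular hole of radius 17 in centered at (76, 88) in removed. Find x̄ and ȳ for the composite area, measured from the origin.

Part | A | x̄ᵢ | ȳᵢ | A·x̄ᵢ | A·ȳᵢ
plate | 13200.00 | 55.00 | 60.00 | 726000.00 | 792000.00
hole 1 | -1376.00 | 76.00 | 41.50 | -104576.00 | -57104.00
hole 2 | -907.92 | 76.00 | 88.00 | -69001.94 | -79896.98
Σ | 10916.08 |  |  | 552422.06 | 654999.02
x̄ = 552422.06 / 10916.08 = 50.61 in
ȳ = 654999.02 / 10916.08 = 60.00 in

x̄ = 50.61 in, ȳ = 60.00 in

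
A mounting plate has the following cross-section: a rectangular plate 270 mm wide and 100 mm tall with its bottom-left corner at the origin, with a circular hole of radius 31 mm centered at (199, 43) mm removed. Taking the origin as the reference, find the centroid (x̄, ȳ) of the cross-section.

x̄ = 126.94 mm, ȳ = 50.88 mm

plate: A = 270 × 100 = 27000.00, centroid at (135.00, 50.00).
hole: A = −π·31² = -3019.07, centroid at (199.00, 43.00).
ΣA = 23980.93 mm²
ΣAx̄ = (27000.00)(135.00) + (-3019.07)(199.00) = 3044204.96 mm³
ΣAȳ = (27000.00)(50.00) + (-3019.07)(43.00) = 1220179.97 mm³
x̄ = 3044204.96 / 23980.93 = 126.94 mm
ȳ = 1220179.97 / 23980.93 = 50.88 mm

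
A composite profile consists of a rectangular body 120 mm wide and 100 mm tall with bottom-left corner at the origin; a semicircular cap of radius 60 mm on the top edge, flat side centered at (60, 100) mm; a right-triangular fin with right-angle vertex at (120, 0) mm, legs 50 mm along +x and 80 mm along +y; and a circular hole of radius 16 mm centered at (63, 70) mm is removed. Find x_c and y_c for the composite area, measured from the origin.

Part | A | x̄ᵢ | ȳᵢ | A·x̄ᵢ | A·ȳᵢ
rectangular body | 12000.00 | 60.00 | 50.00 | 720000.00 | 600000.00
semicircular top | 5654.87 | 60.00 | 125.46 | 339292.01 | 709486.68
triangular fin | 2000.00 | 136.67 | 26.67 | 273333.33 | 53333.33
hole | -804.25 | 63.00 | 70.00 | -50667.61 | -56297.34
Σ | 18850.62 |  |  | 1281957.73 | 1306522.67
x_c = 1281957.73 / 18850.62 = 68.01 mm
y_c = 1306522.67 / 18850.62 = 69.31 mm

x_c = 68.01 mm, y_c = 69.31 mm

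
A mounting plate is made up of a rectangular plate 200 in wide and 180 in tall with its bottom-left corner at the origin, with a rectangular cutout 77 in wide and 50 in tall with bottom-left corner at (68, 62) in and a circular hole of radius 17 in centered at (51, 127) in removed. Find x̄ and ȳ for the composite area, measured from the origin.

plate: A = 200 × 180 = 36000.00, centroid at (100.00, 90.00).
hole 1: A = −(77 × 50) = -3850.00, centroid at (106.50, 87.00).
hole 2: A = −π·17² = -907.92, centroid at (51.00, 127.00).
ΣA = 31242.08 in²
ΣAx̄ = (36000.00)(100.00) + (-3850.00)(106.50) + (-907.92)(51.00) = 3143671.07 in³
ΣAȳ = (36000.00)(90.00) + (-3850.00)(87.00) + (-907.92)(127.00) = 2789744.12 in³
x̄ = 3143671.07 / 31242.08 = 100.62 in
ȳ = 2789744.12 / 31242.08 = 89.29 in

x̄ = 100.62 in, ȳ = 89.29 in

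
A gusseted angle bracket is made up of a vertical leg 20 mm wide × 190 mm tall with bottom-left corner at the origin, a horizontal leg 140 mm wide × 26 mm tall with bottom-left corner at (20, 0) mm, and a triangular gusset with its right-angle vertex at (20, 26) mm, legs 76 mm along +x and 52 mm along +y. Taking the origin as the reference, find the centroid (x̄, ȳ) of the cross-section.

x̄ = 48.34 mm, ȳ = 52.46 mm

Part | A | x̄ᵢ | ȳᵢ | A·x̄ᵢ | A·ȳᵢ
vertical leg | 3800.00 | 10.00 | 95.00 | 38000.00 | 361000.00
horizontal leg | 3640.00 | 90.00 | 13.00 | 327600.00 | 47320.00
gusset | 1976.00 | 45.33 | 43.33 | 89578.67 | 85626.67
Σ | 9416.00 |  |  | 455178.67 | 493946.67
x̄ = 455178.67 / 9416.00 = 48.34 mm
ȳ = 493946.67 / 9416.00 = 52.46 mm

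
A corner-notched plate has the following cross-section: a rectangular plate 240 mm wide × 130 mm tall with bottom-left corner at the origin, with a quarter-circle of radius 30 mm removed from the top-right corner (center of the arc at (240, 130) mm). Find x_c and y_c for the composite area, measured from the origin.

x_c = 117.51 mm, y_c = 63.79 mm

plate: A = 240 × 130 = 31200.00, centroid at (120.00, 65.00).
removed quarter-circle: A = −¼π·30² = -706.86, centroid at (227.27, 117.27).
ΣA = 30493.14 mm²
ΣAx_c = (31200.00)(120.00) + (-706.86)(227.27) = 3583354.00 mm³
ΣAy_c = (31200.00)(65.00) + (-706.86)(117.27) = 1945108.41 mm³
x_c = 3583354.00 / 30493.14 = 117.51 mm
y_c = 1945108.41 / 30493.14 = 63.79 mm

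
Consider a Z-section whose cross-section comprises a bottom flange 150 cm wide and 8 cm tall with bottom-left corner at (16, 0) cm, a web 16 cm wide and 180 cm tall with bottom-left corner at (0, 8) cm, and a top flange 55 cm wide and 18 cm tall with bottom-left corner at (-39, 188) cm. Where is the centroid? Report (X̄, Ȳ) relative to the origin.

Part | A | x̄ᵢ | ȳᵢ | A·x̄ᵢ | A·ȳᵢ
bottom flange | 1200.00 | 91.00 | 4.00 | 109200.00 | 4800.00
web | 2880.00 | 8.00 | 98.00 | 23040.00 | 282240.00
top flange | 990.00 | -11.50 | 197.00 | -11385.00 | 195030.00
Σ | 5070.00 |  |  | 120855.00 | 482070.00
X̄ = 120855.00 / 5070.00 = 23.84 cm
Ȳ = 482070.00 / 5070.00 = 95.08 cm

X̄ = 23.84 cm, Ȳ = 95.08 cm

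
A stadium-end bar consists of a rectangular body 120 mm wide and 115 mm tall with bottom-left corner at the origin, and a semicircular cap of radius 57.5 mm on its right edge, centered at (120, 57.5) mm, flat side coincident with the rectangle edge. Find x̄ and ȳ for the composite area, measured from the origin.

x̄ = 83.08 mm, ȳ = 57.50 mm

rectangular body: A = 120 × 115 = 13800.00, centroid at (60.00, 57.50).
semicircular end: A = ½π·57.5² = 5193.45, centroid at (144.40, 57.50).
ΣA = 18993.45 mm², ΣAx̄ = 1577953.03 mm³, ΣAȳ = 1092123.11 mm³.
x̄ = 1577953.03/18993.45 = 83.08 mm; ȳ = 1092123.11/18993.45 = 57.50 mm.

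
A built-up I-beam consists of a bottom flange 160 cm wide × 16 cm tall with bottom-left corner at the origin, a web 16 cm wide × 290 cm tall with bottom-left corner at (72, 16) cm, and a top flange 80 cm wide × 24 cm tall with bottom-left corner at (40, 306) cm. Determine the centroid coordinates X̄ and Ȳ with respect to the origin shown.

bottom flange: A = 160 × 16 = 2560.00, centroid at (80.00, 8.00).
web: A = 16 × 290 = 4640.00, centroid at (80.00, 161.00).
top flange: A = 80 × 24 = 1920.00, centroid at (80.00, 318.00).
ΣA = 9120.00 cm², ΣAX̄ = 729600.00 cm³, ΣAȲ = 1378080.00 cm³.
X̄ = 729600.00/9120.00 = 80.00 cm; Ȳ = 1378080.00/9120.00 = 151.11 cm.

X̄ = 80.00 cm, Ȳ = 151.11 cm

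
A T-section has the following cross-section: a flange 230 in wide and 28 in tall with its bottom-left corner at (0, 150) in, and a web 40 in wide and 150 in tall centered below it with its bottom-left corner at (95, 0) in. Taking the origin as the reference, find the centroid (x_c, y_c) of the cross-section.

web: A = 40 × 150 = 6000.00, centroid at (115.00, 75.00).
flange: A = 230 × 28 = 6440.00, centroid at (115.00, 164.00).
ΣA = 12440.00 in², ΣAx_c = 1430600.00 in³, ΣAy_c = 1506160.00 in³.
x_c = 1430600.00/12440.00 = 115.00 in; y_c = 1506160.00/12440.00 = 121.07 in.

x_c = 115.00 in, y_c = 121.07 in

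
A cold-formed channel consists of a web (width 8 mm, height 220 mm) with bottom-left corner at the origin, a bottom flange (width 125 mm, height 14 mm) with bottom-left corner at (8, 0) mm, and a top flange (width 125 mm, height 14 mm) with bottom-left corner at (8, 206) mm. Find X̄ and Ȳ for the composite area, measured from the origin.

X̄ = 48.25 mm, Ȳ = 110.00 mm

Part | A | x̄ᵢ | ȳᵢ | A·x̄ᵢ | A·ȳᵢ
web | 1760.00 | 4.00 | 110.00 | 7040.00 | 193600.00
bottom flange | 1750.00 | 70.50 | 7.00 | 123375.00 | 12250.00
top flange | 1750.00 | 70.50 | 213.00 | 123375.00 | 372750.00
Σ | 5260.00 |  |  | 253790.00 | 578600.00
X̄ = 253790.00 / 5260.00 = 48.25 mm
Ȳ = 578600.00 / 5260.00 = 110.00 mm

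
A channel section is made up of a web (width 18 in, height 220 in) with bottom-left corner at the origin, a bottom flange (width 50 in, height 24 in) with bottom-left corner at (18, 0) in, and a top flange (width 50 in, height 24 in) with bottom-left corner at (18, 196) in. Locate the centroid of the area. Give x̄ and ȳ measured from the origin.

x̄ = 21.83 in, ȳ = 110.00 in

web: A = 18 × 220 = 3960.00, centroid at (9.00, 110.00).
bottom flange: A = 50 × 24 = 1200.00, centroid at (43.00, 12.00).
top flange: A = 50 × 24 = 1200.00, centroid at (43.00, 208.00).
ΣA = 6360.00 in²
ΣAx̄ = (3960.00)(9.00) + (1200.00)(43.00) + (1200.00)(43.00) = 138840.00 in³
ΣAȳ = (3960.00)(110.00) + (1200.00)(12.00) + (1200.00)(208.00) = 699600.00 in³
x̄ = 138840.00 / 6360.00 = 21.83 in
ȳ = 699600.00 / 6360.00 = 110.00 in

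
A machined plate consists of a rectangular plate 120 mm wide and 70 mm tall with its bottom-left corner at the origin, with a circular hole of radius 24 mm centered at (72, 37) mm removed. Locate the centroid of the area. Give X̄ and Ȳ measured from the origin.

X̄ = 56.71 mm, Ȳ = 34.45 mm

plate: A = 120 × 70 = 8400.00, centroid at (60.00, 35.00).
hole: A = −π·24² = -1809.56, centroid at (72.00, 37.00).
ΣA = 6590.44 mm²
ΣAX̄ = (8400.00)(60.00) + (-1809.56)(72.00) = 373711.87 mm³
ΣAȲ = (8400.00)(35.00) + (-1809.56)(37.00) = 227046.38 mm³
X̄ = 373711.87 / 6590.44 = 56.71 mm
Ȳ = 227046.38 / 6590.44 = 34.45 mm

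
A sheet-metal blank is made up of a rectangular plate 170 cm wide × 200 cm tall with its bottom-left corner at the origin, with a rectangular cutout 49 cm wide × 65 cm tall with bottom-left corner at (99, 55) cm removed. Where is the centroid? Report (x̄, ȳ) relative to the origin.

Part | A | x̄ᵢ | ȳᵢ | A·x̄ᵢ | A·ȳᵢ
plate | 34000.00 | 85.00 | 100.00 | 2890000.00 | 3400000.00
hole | -3185.00 | 123.50 | 87.50 | -393347.50 | -278687.50
Σ | 30815.00 |  |  | 2496652.50 | 3121312.50
x̄ = 2496652.50 / 30815.00 = 81.02 cm
ȳ = 3121312.50 / 30815.00 = 101.29 cm

x̄ = 81.02 cm, ȳ = 101.29 cm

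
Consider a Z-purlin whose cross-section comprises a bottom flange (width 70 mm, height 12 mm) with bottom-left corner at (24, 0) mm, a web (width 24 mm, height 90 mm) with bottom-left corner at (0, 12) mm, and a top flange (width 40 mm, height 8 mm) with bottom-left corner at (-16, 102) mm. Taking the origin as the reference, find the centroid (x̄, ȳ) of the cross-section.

bottom flange: A = 70 × 12 = 840.00, centroid at (59.00, 6.00).
web: A = 24 × 90 = 2160.00, centroid at (12.00, 57.00).
top flange: A = 40 × 8 = 320.00, centroid at (4.00, 106.00).
ΣA = 3320.00 mm²
ΣAx̄ = (840.00)(59.00) + (2160.00)(12.00) + (320.00)(4.00) = 76760.00 mm³
ΣAȳ = (840.00)(6.00) + (2160.00)(57.00) + (320.00)(106.00) = 162080.00 mm³
x̄ = 76760.00 / 3320.00 = 23.12 mm
ȳ = 162080.00 / 3320.00 = 48.82 mm

x̄ = 23.12 mm, ȳ = 48.82 mm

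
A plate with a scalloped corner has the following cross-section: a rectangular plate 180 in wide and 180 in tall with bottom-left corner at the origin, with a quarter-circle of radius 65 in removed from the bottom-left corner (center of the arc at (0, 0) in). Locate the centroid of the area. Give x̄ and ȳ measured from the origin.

plate: A = 180 × 180 = 32400.00, centroid at (90.00, 90.00).
removed quarter-circle: A = −¼π·65² = -3318.31, centroid at (27.59, 27.59).
ΣA = 29081.69 in², ΣAx̄ = 2824458.33 in³, ΣAȳ = 2824458.33 in³.
x̄ = 2824458.33/29081.69 = 97.12 in; ȳ = 2824458.33/29081.69 = 97.12 in.

x̄ = 97.12 in, ȳ = 97.12 in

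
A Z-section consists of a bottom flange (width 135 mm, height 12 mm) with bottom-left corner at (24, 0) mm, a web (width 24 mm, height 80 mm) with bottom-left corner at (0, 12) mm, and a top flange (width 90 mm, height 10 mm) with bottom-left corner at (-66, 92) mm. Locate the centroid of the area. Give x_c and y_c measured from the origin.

bottom flange: A = 135 × 12 = 1620.00, centroid at (91.50, 6.00).
web: A = 24 × 80 = 1920.00, centroid at (12.00, 52.00).
top flange: A = 90 × 10 = 900.00, centroid at (-21.00, 97.00).
ΣA = 4440.00 mm², ΣAx_c = 152370.00 mm³, ΣAy_c = 196860.00 mm³.
x_c = 152370.00/4440.00 = 34.32 mm; y_c = 196860.00/4440.00 = 44.34 mm.

x_c = 34.32 mm, y_c = 44.34 mm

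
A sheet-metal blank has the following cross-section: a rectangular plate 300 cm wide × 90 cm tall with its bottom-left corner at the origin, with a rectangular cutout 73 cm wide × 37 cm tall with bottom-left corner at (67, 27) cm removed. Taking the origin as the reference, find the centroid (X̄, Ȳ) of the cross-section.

X̄ = 155.17 cm, Ȳ = 44.94 cm

plate: A = 300 × 90 = 27000.00, centroid at (150.00, 45.00).
hole: A = −(73 × 37) = -2701.00, centroid at (103.50, 45.50).
ΣA = 24299.00 cm², ΣAX̄ = 3770446.50 cm³, ΣAȲ = 1092104.50 cm³.
X̄ = 3770446.50/24299.00 = 155.17 cm; Ȳ = 1092104.50/24299.00 = 44.94 cm.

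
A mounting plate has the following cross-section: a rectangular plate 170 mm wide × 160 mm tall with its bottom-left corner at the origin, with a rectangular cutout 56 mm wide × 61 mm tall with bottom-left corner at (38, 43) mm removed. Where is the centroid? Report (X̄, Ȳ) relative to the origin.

plate: A = 170 × 160 = 27200.00, centroid at (85.00, 80.00).
hole: A = −(56 × 61) = -3416.00, centroid at (66.00, 73.50).
ΣA = 23784.00 mm², ΣAX̄ = 2086544.00 mm³, ΣAȲ = 1924924.00 mm³.
X̄ = 2086544.00/23784.00 = 87.73 mm; Ȳ = 1924924.00/23784.00 = 80.93 mm.

X̄ = 87.73 mm, Ȳ = 80.93 mm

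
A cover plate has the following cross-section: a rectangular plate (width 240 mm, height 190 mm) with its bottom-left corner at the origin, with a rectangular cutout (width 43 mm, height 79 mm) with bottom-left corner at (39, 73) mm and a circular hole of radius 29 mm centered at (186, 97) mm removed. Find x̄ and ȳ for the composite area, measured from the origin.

Part | A | x̄ᵢ | ȳᵢ | A·x̄ᵢ | A·ȳᵢ
plate | 45600.00 | 120.00 | 95.00 | 5472000.00 | 4332000.00
hole 1 | -3397.00 | 60.50 | 112.50 | -205518.50 | -382162.50
hole 2 | -2642.08 | 186.00 | 97.00 | -491426.77 | -256281.70
Σ | 39560.92 |  |  | 4775054.73 | 3693555.80
x̄ = 4775054.73 / 39560.92 = 120.70 mm
ȳ = 3693555.80 / 39560.92 = 93.36 mm

x̄ = 120.70 mm, ȳ = 93.36 mm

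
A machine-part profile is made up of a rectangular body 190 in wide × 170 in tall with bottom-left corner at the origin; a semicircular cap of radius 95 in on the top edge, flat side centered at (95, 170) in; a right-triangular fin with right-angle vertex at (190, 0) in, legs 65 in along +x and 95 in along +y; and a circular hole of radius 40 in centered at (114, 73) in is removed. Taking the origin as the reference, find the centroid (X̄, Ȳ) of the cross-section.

X̄ = 100.94 in, Ȳ = 122.55 in

Part | A | x̄ᵢ | ȳᵢ | A·x̄ᵢ | A·ȳᵢ
rectangular body | 32300.00 | 95.00 | 85.00 | 3068500.00 | 2745500.00
semicircular top | 14176.44 | 95.00 | 210.32 | 1346761.50 | 2981577.60
triangular fin | 3087.50 | 211.67 | 31.67 | 653520.83 | 97770.83
hole | -5026.55 | 114.00 | 73.00 | -573026.50 | -366938.02
Σ | 44537.39 |  |  | 4495755.83 | 5457910.41
X̄ = 4495755.83 / 44537.39 = 100.94 in
Ȳ = 5457910.41 / 44537.39 = 122.55 in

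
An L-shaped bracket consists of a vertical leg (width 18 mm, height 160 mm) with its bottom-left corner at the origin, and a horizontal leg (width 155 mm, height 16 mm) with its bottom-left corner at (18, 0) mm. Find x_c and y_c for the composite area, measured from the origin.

x_c = 49.02 mm, y_c = 46.69 mm

Part | A | x̄ᵢ | ȳᵢ | A·x̄ᵢ | A·ȳᵢ
vertical leg | 2880.00 | 9.00 | 80.00 | 25920.00 | 230400.00
horizontal leg | 2480.00 | 95.50 | 8.00 | 236840.00 | 19840.00
Σ | 5360.00 |  |  | 262760.00 | 250240.00
x_c = 262760.00 / 5360.00 = 49.02 mm
y_c = 250240.00 / 5360.00 = 46.69 mm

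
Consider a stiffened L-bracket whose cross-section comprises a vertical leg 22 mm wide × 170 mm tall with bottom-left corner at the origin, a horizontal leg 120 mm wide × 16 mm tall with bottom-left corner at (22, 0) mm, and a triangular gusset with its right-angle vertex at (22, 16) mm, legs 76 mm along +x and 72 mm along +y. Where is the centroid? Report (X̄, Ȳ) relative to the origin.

vertical leg: A = 22 × 170 = 3740.00, centroid at (11.00, 85.00).
horizontal leg: A = 120 × 16 = 1920.00, centroid at (82.00, 8.00).
gusset: A = ½·76·72 = 2736.00, centroid at (47.33, 40.00).
ΣA = 8396.00 mm², ΣAX̄ = 328084.00 mm³, ΣAȲ = 442700.00 mm³.
X̄ = 328084.00/8396.00 = 39.08 mm; Ȳ = 442700.00/8396.00 = 52.73 mm.

X̄ = 39.08 mm, Ȳ = 52.73 mm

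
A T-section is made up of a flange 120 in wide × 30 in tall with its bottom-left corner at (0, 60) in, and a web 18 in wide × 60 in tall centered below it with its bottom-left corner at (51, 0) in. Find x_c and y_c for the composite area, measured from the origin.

x_c = 60.00 in, y_c = 64.62 in

Part | A | x̄ᵢ | ȳᵢ | A·x̄ᵢ | A·ȳᵢ
web | 1080.00 | 60.00 | 30.00 | 64800.00 | 32400.00
flange | 3600.00 | 60.00 | 75.00 | 216000.00 | 270000.00
Σ | 4680.00 |  |  | 280800.00 | 302400.00
x_c = 280800.00 / 4680.00 = 60.00 in
y_c = 302400.00 / 4680.00 = 64.62 in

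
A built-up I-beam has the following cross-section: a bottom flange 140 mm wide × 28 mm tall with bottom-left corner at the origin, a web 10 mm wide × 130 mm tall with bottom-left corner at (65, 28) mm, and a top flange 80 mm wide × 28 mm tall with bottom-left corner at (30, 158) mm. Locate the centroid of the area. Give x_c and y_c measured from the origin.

x_c = 70.00 mm, y_c = 75.21 mm

Part | A | x̄ᵢ | ȳᵢ | A·x̄ᵢ | A·ȳᵢ
bottom flange | 3920.00 | 70.00 | 14.00 | 274400.00 | 54880.00
web | 1300.00 | 70.00 | 93.00 | 91000.00 | 120900.00
top flange | 2240.00 | 70.00 | 172.00 | 156800.00 | 385280.00
Σ | 7460.00 |  |  | 522200.00 | 561060.00
x_c = 522200.00 / 7460.00 = 70.00 mm
y_c = 561060.00 / 7460.00 = 75.21 mm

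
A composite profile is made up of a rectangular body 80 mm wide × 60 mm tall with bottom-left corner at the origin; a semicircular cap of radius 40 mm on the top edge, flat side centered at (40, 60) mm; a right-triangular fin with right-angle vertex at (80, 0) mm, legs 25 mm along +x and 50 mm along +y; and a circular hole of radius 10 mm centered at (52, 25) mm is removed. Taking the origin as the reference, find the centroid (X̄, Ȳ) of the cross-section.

rectangular body: A = 80 × 60 = 4800.00, centroid at (40.00, 30.00).
semicircular top: A = ½π·40² = 2513.27, centroid at (40.00, 76.98).
triangular fin: A = ½·25·50 = 625.00, centroid at (88.33, 16.67).
hole: A = −π·10² = -314.16, centroid at (52.00, 25.00).
ΣA = 7624.11 mm²
ΣAX̄ = (4800.00)(40.00) + (2513.27)(40.00) + (625.00)(88.33) + (-314.16)(52.00) = 331403.02 mm³
ΣAȲ = (4800.00)(30.00) + (2513.27)(76.98) + (625.00)(16.67) + (-314.16)(25.00) = 340025.80 mm³
X̄ = 331403.02 / 7624.11 = 43.47 mm
Ȳ = 340025.80 / 7624.11 = 44.60 mm

X̄ = 43.47 mm, Ȳ = 44.60 mm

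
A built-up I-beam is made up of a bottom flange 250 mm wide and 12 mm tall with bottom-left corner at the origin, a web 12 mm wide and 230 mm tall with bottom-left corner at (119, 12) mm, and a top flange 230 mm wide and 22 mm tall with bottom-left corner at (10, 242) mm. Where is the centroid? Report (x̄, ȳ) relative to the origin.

x̄ = 125.00 mm, ȳ = 152.38 mm

bottom flange: A = 250 × 12 = 3000.00, centroid at (125.00, 6.00).
web: A = 12 × 230 = 2760.00, centroid at (125.00, 127.00).
top flange: A = 230 × 22 = 5060.00, centroid at (125.00, 253.00).
ΣA = 10820.00 mm², ΣAx̄ = 1352500.00 mm³, ΣAȳ = 1648700.00 mm³.
x̄ = 1352500.00/10820.00 = 125.00 mm; ȳ = 1648700.00/10820.00 = 152.38 mm.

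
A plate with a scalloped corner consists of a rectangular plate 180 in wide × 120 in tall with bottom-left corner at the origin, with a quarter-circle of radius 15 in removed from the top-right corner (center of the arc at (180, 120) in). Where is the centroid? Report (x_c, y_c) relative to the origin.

x_c = 89.31 in, y_c = 59.56 in

plate: A = 180 × 120 = 21600.00, centroid at (90.00, 60.00).
removed quarter-circle: A = −¼π·15² = -176.71, centroid at (173.63, 113.63).
ΣA = 21423.29 in²
ΣAx_c = (21600.00)(90.00) + (-176.71)(173.63) = 1913316.37 in³
ΣAy_c = (21600.00)(60.00) + (-176.71)(113.63) = 1275919.25 in³
x_c = 1913316.37 / 21423.29 = 89.31 in
y_c = 1275919.25 / 21423.29 = 59.56 in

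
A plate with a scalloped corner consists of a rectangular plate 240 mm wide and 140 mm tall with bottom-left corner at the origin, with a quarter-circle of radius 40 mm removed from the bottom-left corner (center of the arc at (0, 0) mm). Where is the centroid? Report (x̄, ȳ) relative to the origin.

x̄ = 124.00 mm, ȳ = 72.06 mm

plate: A = 240 × 140 = 33600.00, centroid at (120.00, 70.00).
removed quarter-circle: A = −¼π·40² = -1256.64, centroid at (16.98, 16.98).
ΣA = 32343.36 mm², ΣAx̄ = 4010666.67 mm³, ΣAȳ = 2330666.67 mm³.
x̄ = 4010666.67/32343.36 = 124.00 mm; ȳ = 2330666.67/32343.36 = 72.06 mm.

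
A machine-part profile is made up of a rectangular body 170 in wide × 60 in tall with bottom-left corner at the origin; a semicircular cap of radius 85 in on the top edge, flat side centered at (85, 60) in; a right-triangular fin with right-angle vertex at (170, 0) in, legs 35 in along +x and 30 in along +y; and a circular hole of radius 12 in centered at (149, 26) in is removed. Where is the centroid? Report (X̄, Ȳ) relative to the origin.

X̄ = 86.01 in, Ȳ = 64.28 in

rectangular body: A = 170 × 60 = 10200.00, centroid at (85.00, 30.00).
semicircular top: A = ½π·85² = 11349.00, centroid at (85.00, 96.08).
triangular fin: A = ½·35·30 = 525.00, centroid at (181.67, 10.00).
hole: A = −π·12² = -452.39, centroid at (149.00, 26.00).
ΣA = 21621.61 in²
ΣAX̄ = (10200.00)(85.00) + (11349.00)(85.00) + (525.00)(181.67) + (-452.39)(149.00) = 1859634.28 in³
ΣAȲ = (10200.00)(30.00) + (11349.00)(96.08) + (525.00)(10.00) + (-452.39)(26.00) = 1389844.75 in³
X̄ = 1859634.28 / 21621.61 = 86.01 in
Ȳ = 1389844.75 / 21621.61 = 64.28 in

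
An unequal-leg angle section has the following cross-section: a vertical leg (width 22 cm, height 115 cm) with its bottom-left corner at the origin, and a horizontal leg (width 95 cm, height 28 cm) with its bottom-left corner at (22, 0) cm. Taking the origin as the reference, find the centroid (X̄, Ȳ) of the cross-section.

X̄ = 40.98 cm, Ȳ = 35.21 cm

vertical leg: A = 22 × 115 = 2530.00, centroid at (11.00, 57.50).
horizontal leg: A = 95 × 28 = 2660.00, centroid at (69.50, 14.00).
ΣA = 5190.00 cm²
ΣAX̄ = (2530.00)(11.00) + (2660.00)(69.50) = 212700.00 cm³
ΣAȲ = (2530.00)(57.50) + (2660.00)(14.00) = 182715.00 cm³
X̄ = 212700.00 / 5190.00 = 40.98 cm
Ȳ = 182715.00 / 5190.00 = 35.21 cm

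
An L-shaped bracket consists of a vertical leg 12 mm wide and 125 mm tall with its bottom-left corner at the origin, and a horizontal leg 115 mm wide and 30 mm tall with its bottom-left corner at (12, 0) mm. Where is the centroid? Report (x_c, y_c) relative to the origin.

vertical leg: A = 12 × 125 = 1500.00, centroid at (6.00, 62.50).
horizontal leg: A = 115 × 30 = 3450.00, centroid at (69.50, 15.00).
ΣA = 4950.00 mm²
ΣAx_c = (1500.00)(6.00) + (3450.00)(69.50) = 248775.00 mm³
ΣAy_c = (1500.00)(62.50) + (3450.00)(15.00) = 145500.00 mm³
x_c = 248775.00 / 4950.00 = 50.26 mm
y_c = 145500.00 / 4950.00 = 29.39 mm

x_c = 50.26 mm, y_c = 29.39 mm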